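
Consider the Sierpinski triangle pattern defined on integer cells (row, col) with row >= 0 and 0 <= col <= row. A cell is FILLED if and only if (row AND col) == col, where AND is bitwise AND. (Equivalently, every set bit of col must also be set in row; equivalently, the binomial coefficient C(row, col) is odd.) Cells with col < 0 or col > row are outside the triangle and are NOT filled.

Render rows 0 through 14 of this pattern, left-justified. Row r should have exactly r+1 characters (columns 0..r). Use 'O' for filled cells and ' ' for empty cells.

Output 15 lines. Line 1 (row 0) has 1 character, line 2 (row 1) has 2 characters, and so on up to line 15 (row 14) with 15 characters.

r0=0: O
r1=1: OO
r2=10: O O
r3=11: OOOO
r4=100: O   O
r5=101: OO  OO
r6=110: O O O O
r7=111: OOOOOOOO
r8=1000: O       O
r9=1001: OO      OO
r10=1010: O O     O O
r11=1011: OOOO    OOOO
r12=1100: O   O   O   O
r13=1101: OO  OO  OO  OO
r14=1110: O O O O O O O O

Answer: O
OO
O O
OOOO
O   O
OO  OO
O O O O
OOOOOOOO
O       O
OO      OO
O O     O O
OOOO    OOOO
O   O   O   O
OO  OO  OO  OO
O O O O O O O O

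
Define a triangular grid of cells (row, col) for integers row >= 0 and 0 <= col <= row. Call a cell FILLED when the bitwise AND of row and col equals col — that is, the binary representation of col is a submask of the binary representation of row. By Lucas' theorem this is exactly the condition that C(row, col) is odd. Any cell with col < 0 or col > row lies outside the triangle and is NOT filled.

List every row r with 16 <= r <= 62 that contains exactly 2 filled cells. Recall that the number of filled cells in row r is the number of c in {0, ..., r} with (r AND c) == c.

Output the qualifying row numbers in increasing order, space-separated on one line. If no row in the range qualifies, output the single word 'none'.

Row r has 2^popcount(r) filled cells, so we need popcount(r) = log2(2) = 1.
Scan r = 16..62 and keep those with exactly 1 one-bits:
r=16=10000 popcount=1 -> KEEP
r=17=10001 popcount=2 -> skip
r=18=10010 popcount=2 -> skip
r=19=10011 popcount=3 -> skip
r=20=10100 popcount=2 -> skip
r=21=10101 popcount=3 -> skip
r=22=10110 popcount=3 -> skip
r=23=10111 popcount=4 -> skip
r=24=11000 popcount=2 -> skip
r=25=11001 popcount=3 -> skip
r=26=11010 popcount=3 -> skip
r=27=11011 popcount=4 -> skip
r=28=11100 popcount=3 -> skip
r=29=11101 popcount=4 -> skip
r=30=11110 popcount=4 -> skip
r=31=11111 popcount=5 -> skip
r=32=100000 popcount=1 -> KEEP
r=33=100001 popcount=2 -> skip
r=34=100010 popcount=2 -> skip
r=35=100011 popcount=3 -> skip
r=36=100100 popcount=2 -> skip
r=37=100101 popcount=3 -> skip
r=38=100110 popcount=3 -> skip
r=39=100111 popcount=4 -> skip
r=40=101000 popcount=2 -> skip
r=41=101001 popcount=3 -> skip
r=42=101010 popcount=3 -> skip
r=43=101011 popcount=4 -> skip
r=44=101100 popcount=3 -> skip
r=45=101101 popcount=4 -> skip
r=46=101110 popcount=4 -> skip
r=47=101111 popcount=5 -> skip
r=48=110000 popcount=2 -> skip
r=49=110001 popcount=3 -> skip
r=50=110010 popcount=3 -> skip
r=51=110011 popcount=4 -> skip
r=52=110100 popcount=3 -> skip
r=53=110101 popcount=4 -> skip
r=54=110110 popcount=4 -> skip
r=55=110111 popcount=5 -> skip
r=56=111000 popcount=3 -> skip
r=57=111001 popcount=4 -> skip
r=58=111010 popcount=4 -> skip
r=59=111011 popcount=5 -> skip
r=60=111100 popcount=4 -> skip
r=61=111101 popcount=5 -> skip
r=62=111110 popcount=5 -> skip
Kept rows: 16 32

Answer: 16 32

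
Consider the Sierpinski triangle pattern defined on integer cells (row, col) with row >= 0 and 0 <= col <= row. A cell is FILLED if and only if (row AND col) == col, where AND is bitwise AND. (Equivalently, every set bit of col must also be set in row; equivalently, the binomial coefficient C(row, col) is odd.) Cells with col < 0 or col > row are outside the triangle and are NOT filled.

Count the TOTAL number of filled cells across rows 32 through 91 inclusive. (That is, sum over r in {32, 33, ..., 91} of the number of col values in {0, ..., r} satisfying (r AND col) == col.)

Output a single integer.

Answer: 828

Derivation:
r32=100000 pc1: +2 =2
r33=100001 pc2: +4 =6
r34=100010 pc2: +4 =10
r35=100011 pc3: +8 =18
r36=100100 pc2: +4 =22
r37=100101 pc3: +8 =30
r38=100110 pc3: +8 =38
r39=100111 pc4: +16 =54
r40=101000 pc2: +4 =58
r41=101001 pc3: +8 =66
r42=101010 pc3: +8 =74
r43=101011 pc4: +16 =90
r44=101100 pc3: +8 =98
r45=101101 pc4: +16 =114
r46=101110 pc4: +16 =130
r47=101111 pc5: +32 =162
r48=110000 pc2: +4 =166
r49=110001 pc3: +8 =174
r50=110010 pc3: +8 =182
r51=110011 pc4: +16 =198
r52=110100 pc3: +8 =206
r53=110101 pc4: +16 =222
r54=110110 pc4: +16 =238
r55=110111 pc5: +32 =270
r56=111000 pc3: +8 =278
r57=111001 pc4: +16 =294
r58=111010 pc4: +16 =310
r59=111011 pc5: +32 =342
r60=111100 pc4: +16 =358
r61=111101 pc5: +32 =390
r62=111110 pc5: +32 =422
r63=111111 pc6: +64 =486
r64=1000000 pc1: +2 =488
r65=1000001 pc2: +4 =492
r66=1000010 pc2: +4 =496
r67=1000011 pc3: +8 =504
r68=1000100 pc2: +4 =508
r69=1000101 pc3: +8 =516
r70=1000110 pc3: +8 =524
r71=1000111 pc4: +16 =540
r72=1001000 pc2: +4 =544
r73=1001001 pc3: +8 =552
r74=1001010 pc3: +8 =560
r75=1001011 pc4: +16 =576
r76=1001100 pc3: +8 =584
r77=1001101 pc4: +16 =600
r78=1001110 pc4: +16 =616
r79=1001111 pc5: +32 =648
r80=1010000 pc2: +4 =652
r81=1010001 pc3: +8 =660
r82=1010010 pc3: +8 =668
r83=1010011 pc4: +16 =684
r84=1010100 pc3: +8 =692
r85=1010101 pc4: +16 =708
r86=1010110 pc4: +16 =724
r87=1010111 pc5: +32 =756
r88=1011000 pc3: +8 =764
r89=1011001 pc4: +16 =780
r90=1011010 pc4: +16 =796
r91=1011011 pc5: +32 =828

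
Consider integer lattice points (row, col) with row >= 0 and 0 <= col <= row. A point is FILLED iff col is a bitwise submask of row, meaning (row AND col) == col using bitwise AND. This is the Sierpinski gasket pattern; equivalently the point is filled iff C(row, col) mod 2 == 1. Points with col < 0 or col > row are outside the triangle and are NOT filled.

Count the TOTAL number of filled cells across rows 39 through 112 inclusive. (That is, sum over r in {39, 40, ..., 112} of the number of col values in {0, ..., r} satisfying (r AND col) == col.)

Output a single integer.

Answer: 1266

Derivation:
r39=100111 pc4: +16 =16
r40=101000 pc2: +4 =20
r41=101001 pc3: +8 =28
r42=101010 pc3: +8 =36
r43=101011 pc4: +16 =52
r44=101100 pc3: +8 =60
r45=101101 pc4: +16 =76
r46=101110 pc4: +16 =92
r47=101111 pc5: +32 =124
r48=110000 pc2: +4 =128
r49=110001 pc3: +8 =136
r50=110010 pc3: +8 =144
r51=110011 pc4: +16 =160
r52=110100 pc3: +8 =168
r53=110101 pc4: +16 =184
r54=110110 pc4: +16 =200
r55=110111 pc5: +32 =232
r56=111000 pc3: +8 =240
r57=111001 pc4: +16 =256
r58=111010 pc4: +16 =272
r59=111011 pc5: +32 =304
r60=111100 pc4: +16 =320
r61=111101 pc5: +32 =352
r62=111110 pc5: +32 =384
r63=111111 pc6: +64 =448
r64=1000000 pc1: +2 =450
r65=1000001 pc2: +4 =454
r66=1000010 pc2: +4 =458
r67=1000011 pc3: +8 =466
r68=1000100 pc2: +4 =470
r69=1000101 pc3: +8 =478
r70=1000110 pc3: +8 =486
r71=1000111 pc4: +16 =502
r72=1001000 pc2: +4 =506
r73=1001001 pc3: +8 =514
r74=1001010 pc3: +8 =522
r75=1001011 pc4: +16 =538
r76=1001100 pc3: +8 =546
r77=1001101 pc4: +16 =562
r78=1001110 pc4: +16 =578
r79=1001111 pc5: +32 =610
r80=1010000 pc2: +4 =614
r81=1010001 pc3: +8 =622
r82=1010010 pc3: +8 =630
r83=1010011 pc4: +16 =646
r84=1010100 pc3: +8 =654
r85=1010101 pc4: +16 =670
r86=1010110 pc4: +16 =686
r87=1010111 pc5: +32 =718
r88=1011000 pc3: +8 =726
r89=1011001 pc4: +16 =742
r90=1011010 pc4: +16 =758
r91=1011011 pc5: +32 =790
r92=1011100 pc4: +16 =806
r93=1011101 pc5: +32 =838
r94=1011110 pc5: +32 =870
r95=1011111 pc6: +64 =934
r96=1100000 pc2: +4 =938
r97=1100001 pc3: +8 =946
r98=1100010 pc3: +8 =954
r99=1100011 pc4: +16 =970
r100=1100100 pc3: +8 =978
r101=1100101 pc4: +16 =994
r102=1100110 pc4: +16 =1010
r103=1100111 pc5: +32 =1042
r104=1101000 pc3: +8 =1050
r105=1101001 pc4: +16 =1066
r106=1101010 pc4: +16 =1082
r107=1101011 pc5: +32 =1114
r108=1101100 pc4: +16 =1130
r109=1101101 pc5: +32 =1162
r110=1101110 pc5: +32 =1194
r111=1101111 pc6: +64 =1258
r112=1110000 pc3: +8 =1266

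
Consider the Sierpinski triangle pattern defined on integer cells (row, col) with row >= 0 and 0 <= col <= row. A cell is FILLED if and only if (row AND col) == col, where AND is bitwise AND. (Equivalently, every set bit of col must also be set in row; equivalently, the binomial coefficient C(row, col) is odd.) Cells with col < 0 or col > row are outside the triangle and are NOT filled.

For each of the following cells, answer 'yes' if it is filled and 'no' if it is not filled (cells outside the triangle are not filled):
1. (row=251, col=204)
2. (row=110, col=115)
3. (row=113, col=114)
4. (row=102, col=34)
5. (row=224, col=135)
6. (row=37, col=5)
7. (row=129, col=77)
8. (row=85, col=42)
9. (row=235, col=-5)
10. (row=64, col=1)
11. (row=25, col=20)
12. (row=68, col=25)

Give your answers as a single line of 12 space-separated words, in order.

(251,204): row=0b11111011, col=0b11001100, row AND col = 0b11001000 = 200; 200 != 204 -> empty
(110,115): col outside [0, 110] -> not filled
(113,114): col outside [0, 113] -> not filled
(102,34): row=0b1100110, col=0b100010, row AND col = 0b100010 = 34; 34 == 34 -> filled
(224,135): row=0b11100000, col=0b10000111, row AND col = 0b10000000 = 128; 128 != 135 -> empty
(37,5): row=0b100101, col=0b101, row AND col = 0b101 = 5; 5 == 5 -> filled
(129,77): row=0b10000001, col=0b1001101, row AND col = 0b1 = 1; 1 != 77 -> empty
(85,42): row=0b1010101, col=0b101010, row AND col = 0b0 = 0; 0 != 42 -> empty
(235,-5): col outside [0, 235] -> not filled
(64,1): row=0b1000000, col=0b1, row AND col = 0b0 = 0; 0 != 1 -> empty
(25,20): row=0b11001, col=0b10100, row AND col = 0b10000 = 16; 16 != 20 -> empty
(68,25): row=0b1000100, col=0b11001, row AND col = 0b0 = 0; 0 != 25 -> empty

Answer: no no no yes no yes no no no no no no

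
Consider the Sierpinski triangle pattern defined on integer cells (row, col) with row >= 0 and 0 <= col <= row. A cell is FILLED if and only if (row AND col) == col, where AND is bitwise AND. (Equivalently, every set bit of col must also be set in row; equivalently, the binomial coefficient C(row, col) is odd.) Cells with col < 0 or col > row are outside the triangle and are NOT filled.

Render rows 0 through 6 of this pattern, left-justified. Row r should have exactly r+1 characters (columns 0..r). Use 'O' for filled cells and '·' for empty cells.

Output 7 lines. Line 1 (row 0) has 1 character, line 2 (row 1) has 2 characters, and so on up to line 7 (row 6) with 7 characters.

r0=0: O
r1=1: OO
r2=10: O·O
r3=11: OOOO
r4=100: O···O
r5=101: OO··OO
r6=110: O·O·O·O

Answer: O
OO
O·O
OOOO
O···O
OO··OO
O·O·O·O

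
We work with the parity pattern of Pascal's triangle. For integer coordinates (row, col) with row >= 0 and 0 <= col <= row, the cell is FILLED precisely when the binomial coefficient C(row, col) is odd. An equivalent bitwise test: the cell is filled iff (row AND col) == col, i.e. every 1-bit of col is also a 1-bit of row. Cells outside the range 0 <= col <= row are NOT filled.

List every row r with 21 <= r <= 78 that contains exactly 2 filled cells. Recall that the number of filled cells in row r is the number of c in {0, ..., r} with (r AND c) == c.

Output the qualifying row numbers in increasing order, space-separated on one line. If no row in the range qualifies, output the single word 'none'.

Answer: 32 64

Derivation:
Row r has 2^popcount(r) filled cells, so we need popcount(r) = log2(2) = 1.
Scan r = 21..78 and keep those with exactly 1 one-bits:
r=21=10101 popcount=3 -> skip
r=22=10110 popcount=3 -> skip
r=23=10111 popcount=4 -> skip
r=24=11000 popcount=2 -> skip
r=25=11001 popcount=3 -> skip
r=26=11010 popcount=3 -> skip
r=27=11011 popcount=4 -> skip
r=28=11100 popcount=3 -> skip
r=29=11101 popcount=4 -> skip
r=30=11110 popcount=4 -> skip
r=31=11111 popcount=5 -> skip
r=32=100000 popcount=1 -> KEEP
r=33=100001 popcount=2 -> skip
r=34=100010 popcount=2 -> skip
r=35=100011 popcount=3 -> skip
r=36=100100 popcount=2 -> skip
r=37=100101 popcount=3 -> skip
r=38=100110 popcount=3 -> skip
r=39=100111 popcount=4 -> skip
r=40=101000 popcount=2 -> skip
r=41=101001 popcount=3 -> skip
r=42=101010 popcount=3 -> skip
r=43=101011 popcount=4 -> skip
r=44=101100 popcount=3 -> skip
r=45=101101 popcount=4 -> skip
r=46=101110 popcount=4 -> skip
r=47=101111 popcount=5 -> skip
r=48=110000 popcount=2 -> skip
r=49=110001 popcount=3 -> skip
r=50=110010 popcount=3 -> skip
r=51=110011 popcount=4 -> skip
r=52=110100 popcount=3 -> skip
r=53=110101 popcount=4 -> skip
r=54=110110 popcount=4 -> skip
r=55=110111 popcount=5 -> skip
r=56=111000 popcount=3 -> skip
r=57=111001 popcount=4 -> skip
r=58=111010 popcount=4 -> skip
r=59=111011 popcount=5 -> skip
r=60=111100 popcount=4 -> skip
r=61=111101 popcount=5 -> skip
r=62=111110 popcount=5 -> skip
r=63=111111 popcount=6 -> skip
r=64=1000000 popcount=1 -> KEEP
r=65=1000001 popcount=2 -> skip
r=66=1000010 popcount=2 -> skip
r=67=1000011 popcount=3 -> skip
r=68=1000100 popcount=2 -> skip
r=69=1000101 popcount=3 -> skip
r=70=1000110 popcount=3 -> skip
r=71=1000111 popcount=4 -> skip
r=72=1001000 popcount=2 -> skip
r=73=1001001 popcount=3 -> skip
r=74=1001010 popcount=3 -> skip
r=75=1001011 popcount=4 -> skip
r=76=1001100 popcount=3 -> skip
r=77=1001101 popcount=4 -> skip
r=78=1001110 popcount=4 -> skip
Kept rows: 32 64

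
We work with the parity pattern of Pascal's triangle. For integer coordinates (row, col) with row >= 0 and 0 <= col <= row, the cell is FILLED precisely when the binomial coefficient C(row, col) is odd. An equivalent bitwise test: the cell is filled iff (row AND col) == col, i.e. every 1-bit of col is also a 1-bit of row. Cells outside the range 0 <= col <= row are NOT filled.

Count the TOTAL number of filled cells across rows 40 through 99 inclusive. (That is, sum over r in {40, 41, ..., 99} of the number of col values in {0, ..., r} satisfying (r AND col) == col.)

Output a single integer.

Answer: 954

Derivation:
r40=101000 pc2: +4 =4
r41=101001 pc3: +8 =12
r42=101010 pc3: +8 =20
r43=101011 pc4: +16 =36
r44=101100 pc3: +8 =44
r45=101101 pc4: +16 =60
r46=101110 pc4: +16 =76
r47=101111 pc5: +32 =108
r48=110000 pc2: +4 =112
r49=110001 pc3: +8 =120
r50=110010 pc3: +8 =128
r51=110011 pc4: +16 =144
r52=110100 pc3: +8 =152
r53=110101 pc4: +16 =168
r54=110110 pc4: +16 =184
r55=110111 pc5: +32 =216
r56=111000 pc3: +8 =224
r57=111001 pc4: +16 =240
r58=111010 pc4: +16 =256
r59=111011 pc5: +32 =288
r60=111100 pc4: +16 =304
r61=111101 pc5: +32 =336
r62=111110 pc5: +32 =368
r63=111111 pc6: +64 =432
r64=1000000 pc1: +2 =434
r65=1000001 pc2: +4 =438
r66=1000010 pc2: +4 =442
r67=1000011 pc3: +8 =450
r68=1000100 pc2: +4 =454
r69=1000101 pc3: +8 =462
r70=1000110 pc3: +8 =470
r71=1000111 pc4: +16 =486
r72=1001000 pc2: +4 =490
r73=1001001 pc3: +8 =498
r74=1001010 pc3: +8 =506
r75=1001011 pc4: +16 =522
r76=1001100 pc3: +8 =530
r77=1001101 pc4: +16 =546
r78=1001110 pc4: +16 =562
r79=1001111 pc5: +32 =594
r80=1010000 pc2: +4 =598
r81=1010001 pc3: +8 =606
r82=1010010 pc3: +8 =614
r83=1010011 pc4: +16 =630
r84=1010100 pc3: +8 =638
r85=1010101 pc4: +16 =654
r86=1010110 pc4: +16 =670
r87=1010111 pc5: +32 =702
r88=1011000 pc3: +8 =710
r89=1011001 pc4: +16 =726
r90=1011010 pc4: +16 =742
r91=1011011 pc5: +32 =774
r92=1011100 pc4: +16 =790
r93=1011101 pc5: +32 =822
r94=1011110 pc5: +32 =854
r95=1011111 pc6: +64 =918
r96=1100000 pc2: +4 =922
r97=1100001 pc3: +8 =930
r98=1100010 pc3: +8 =938
r99=1100011 pc4: +16 =954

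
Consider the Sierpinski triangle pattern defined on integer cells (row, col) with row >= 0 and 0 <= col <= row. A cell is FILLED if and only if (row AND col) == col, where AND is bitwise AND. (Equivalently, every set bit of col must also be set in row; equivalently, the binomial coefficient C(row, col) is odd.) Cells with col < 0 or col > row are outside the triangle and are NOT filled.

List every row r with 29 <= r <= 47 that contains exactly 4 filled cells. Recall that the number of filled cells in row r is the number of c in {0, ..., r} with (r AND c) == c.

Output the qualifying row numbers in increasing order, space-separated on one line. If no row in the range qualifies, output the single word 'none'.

Answer: 33 34 36 40

Derivation:
Row r has 2^popcount(r) filled cells, so we need popcount(r) = log2(4) = 2.
Scan r = 29..47 and keep those with exactly 2 one-bits:
r=29=11101 popcount=4 -> skip
r=30=11110 popcount=4 -> skip
r=31=11111 popcount=5 -> skip
r=32=100000 popcount=1 -> skip
r=33=100001 popcount=2 -> KEEP
r=34=100010 popcount=2 -> KEEP
r=35=100011 popcount=3 -> skip
r=36=100100 popcount=2 -> KEEP
r=37=100101 popcount=3 -> skip
r=38=100110 popcount=3 -> skip
r=39=100111 popcount=4 -> skip
r=40=101000 popcount=2 -> KEEP
r=41=101001 popcount=3 -> skip
r=42=101010 popcount=3 -> skip
r=43=101011 popcount=4 -> skip
r=44=101100 popcount=3 -> skip
r=45=101101 popcount=4 -> skip
r=46=101110 popcount=4 -> skip
r=47=101111 popcount=5 -> skip
Kept rows: 33 34 36 40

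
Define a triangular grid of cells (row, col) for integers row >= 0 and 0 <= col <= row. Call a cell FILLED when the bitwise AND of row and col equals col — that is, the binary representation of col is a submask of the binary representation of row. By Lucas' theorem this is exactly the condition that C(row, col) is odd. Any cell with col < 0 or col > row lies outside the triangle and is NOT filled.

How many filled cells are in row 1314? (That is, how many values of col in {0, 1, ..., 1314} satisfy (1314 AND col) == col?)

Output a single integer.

1314 in binary = 10100100010
popcount(1314) = number of 1-bits in 10100100010 = 4
A col c satisfies (1314 AND c) == c iff every set bit of c is also set in 1314; each of the 4 set bits of 1314 can independently be on or off in c.
count = 2^4 = 16

Answer: 16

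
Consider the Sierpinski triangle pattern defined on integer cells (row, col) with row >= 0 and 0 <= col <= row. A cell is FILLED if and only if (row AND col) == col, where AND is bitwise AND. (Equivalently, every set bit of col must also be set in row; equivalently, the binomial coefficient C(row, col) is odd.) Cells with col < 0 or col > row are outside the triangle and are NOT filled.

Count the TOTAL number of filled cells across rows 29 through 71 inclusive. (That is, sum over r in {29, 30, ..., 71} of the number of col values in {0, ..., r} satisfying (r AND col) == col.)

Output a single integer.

r29=11101 pc4: +16 =16
r30=11110 pc4: +16 =32
r31=11111 pc5: +32 =64
r32=100000 pc1: +2 =66
r33=100001 pc2: +4 =70
r34=100010 pc2: +4 =74
r35=100011 pc3: +8 =82
r36=100100 pc2: +4 =86
r37=100101 pc3: +8 =94
r38=100110 pc3: +8 =102
r39=100111 pc4: +16 =118
r40=101000 pc2: +4 =122
r41=101001 pc3: +8 =130
r42=101010 pc3: +8 =138
r43=101011 pc4: +16 =154
r44=101100 pc3: +8 =162
r45=101101 pc4: +16 =178
r46=101110 pc4: +16 =194
r47=101111 pc5: +32 =226
r48=110000 pc2: +4 =230
r49=110001 pc3: +8 =238
r50=110010 pc3: +8 =246
r51=110011 pc4: +16 =262
r52=110100 pc3: +8 =270
r53=110101 pc4: +16 =286
r54=110110 pc4: +16 =302
r55=110111 pc5: +32 =334
r56=111000 pc3: +8 =342
r57=111001 pc4: +16 =358
r58=111010 pc4: +16 =374
r59=111011 pc5: +32 =406
r60=111100 pc4: +16 =422
r61=111101 pc5: +32 =454
r62=111110 pc5: +32 =486
r63=111111 pc6: +64 =550
r64=1000000 pc1: +2 =552
r65=1000001 pc2: +4 =556
r66=1000010 pc2: +4 =560
r67=1000011 pc3: +8 =568
r68=1000100 pc2: +4 =572
r69=1000101 pc3: +8 =580
r70=1000110 pc3: +8 =588
r71=1000111 pc4: +16 =604

Answer: 604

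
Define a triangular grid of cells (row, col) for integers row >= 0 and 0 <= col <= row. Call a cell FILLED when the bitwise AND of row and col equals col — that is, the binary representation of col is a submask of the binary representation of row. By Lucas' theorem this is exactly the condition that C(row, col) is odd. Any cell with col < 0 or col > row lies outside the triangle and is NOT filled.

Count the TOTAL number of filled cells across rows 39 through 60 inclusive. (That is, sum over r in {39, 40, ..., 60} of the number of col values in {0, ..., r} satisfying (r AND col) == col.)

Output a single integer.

r39=100111 pc4: +16 =16
r40=101000 pc2: +4 =20
r41=101001 pc3: +8 =28
r42=101010 pc3: +8 =36
r43=101011 pc4: +16 =52
r44=101100 pc3: +8 =60
r45=101101 pc4: +16 =76
r46=101110 pc4: +16 =92
r47=101111 pc5: +32 =124
r48=110000 pc2: +4 =128
r49=110001 pc3: +8 =136
r50=110010 pc3: +8 =144
r51=110011 pc4: +16 =160
r52=110100 pc3: +8 =168
r53=110101 pc4: +16 =184
r54=110110 pc4: +16 =200
r55=110111 pc5: +32 =232
r56=111000 pc3: +8 =240
r57=111001 pc4: +16 =256
r58=111010 pc4: +16 =272
r59=111011 pc5: +32 =304
r60=111100 pc4: +16 =320

Answer: 320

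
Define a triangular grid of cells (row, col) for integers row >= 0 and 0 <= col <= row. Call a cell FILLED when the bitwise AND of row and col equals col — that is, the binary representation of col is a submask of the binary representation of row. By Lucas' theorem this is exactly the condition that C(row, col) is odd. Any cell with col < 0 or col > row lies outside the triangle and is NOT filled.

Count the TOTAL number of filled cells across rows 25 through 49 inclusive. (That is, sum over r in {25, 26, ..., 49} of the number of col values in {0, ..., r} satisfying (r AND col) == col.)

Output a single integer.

Answer: 278

Derivation:
r25=11001 pc3: +8 =8
r26=11010 pc3: +8 =16
r27=11011 pc4: +16 =32
r28=11100 pc3: +8 =40
r29=11101 pc4: +16 =56
r30=11110 pc4: +16 =72
r31=11111 pc5: +32 =104
r32=100000 pc1: +2 =106
r33=100001 pc2: +4 =110
r34=100010 pc2: +4 =114
r35=100011 pc3: +8 =122
r36=100100 pc2: +4 =126
r37=100101 pc3: +8 =134
r38=100110 pc3: +8 =142
r39=100111 pc4: +16 =158
r40=101000 pc2: +4 =162
r41=101001 pc3: +8 =170
r42=101010 pc3: +8 =178
r43=101011 pc4: +16 =194
r44=101100 pc3: +8 =202
r45=101101 pc4: +16 =218
r46=101110 pc4: +16 =234
r47=101111 pc5: +32 =266
r48=110000 pc2: +4 =270
r49=110001 pc3: +8 =278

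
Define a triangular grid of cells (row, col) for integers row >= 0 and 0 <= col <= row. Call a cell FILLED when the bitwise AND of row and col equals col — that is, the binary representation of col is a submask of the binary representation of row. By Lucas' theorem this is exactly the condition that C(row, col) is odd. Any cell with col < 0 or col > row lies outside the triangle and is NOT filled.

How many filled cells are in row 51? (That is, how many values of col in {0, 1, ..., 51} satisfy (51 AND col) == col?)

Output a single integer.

51 in binary = 110011
popcount(51) = number of 1-bits in 110011 = 4
A col c satisfies (51 AND c) == c iff every set bit of c is also set in 51; each of the 4 set bits of 51 can independently be on or off in c.
count = 2^4 = 16

Answer: 16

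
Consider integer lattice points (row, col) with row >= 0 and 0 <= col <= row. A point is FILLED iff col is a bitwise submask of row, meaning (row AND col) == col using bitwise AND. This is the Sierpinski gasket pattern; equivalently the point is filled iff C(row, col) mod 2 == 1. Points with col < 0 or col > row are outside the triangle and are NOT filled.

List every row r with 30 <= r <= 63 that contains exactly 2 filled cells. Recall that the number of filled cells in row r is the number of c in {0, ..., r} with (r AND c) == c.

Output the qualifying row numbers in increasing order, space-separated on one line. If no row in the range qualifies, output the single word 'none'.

Row r has 2^popcount(r) filled cells, so we need popcount(r) = log2(2) = 1.
Scan r = 30..63 and keep those with exactly 1 one-bits:
r=30=11110 popcount=4 -> skip
r=31=11111 popcount=5 -> skip
r=32=100000 popcount=1 -> KEEP
r=33=100001 popcount=2 -> skip
r=34=100010 popcount=2 -> skip
r=35=100011 popcount=3 -> skip
r=36=100100 popcount=2 -> skip
r=37=100101 popcount=3 -> skip
r=38=100110 popcount=3 -> skip
r=39=100111 popcount=4 -> skip
r=40=101000 popcount=2 -> skip
r=41=101001 popcount=3 -> skip
r=42=101010 popcount=3 -> skip
r=43=101011 popcount=4 -> skip
r=44=101100 popcount=3 -> skip
r=45=101101 popcount=4 -> skip
r=46=101110 popcount=4 -> skip
r=47=101111 popcount=5 -> skip
r=48=110000 popcount=2 -> skip
r=49=110001 popcount=3 -> skip
r=50=110010 popcount=3 -> skip
r=51=110011 popcount=4 -> skip
r=52=110100 popcount=3 -> skip
r=53=110101 popcount=4 -> skip
r=54=110110 popcount=4 -> skip
r=55=110111 popcount=5 -> skip
r=56=111000 popcount=3 -> skip
r=57=111001 popcount=4 -> skip
r=58=111010 popcount=4 -> skip
r=59=111011 popcount=5 -> skip
r=60=111100 popcount=4 -> skip
r=61=111101 popcount=5 -> skip
r=62=111110 popcount=5 -> skip
r=63=111111 popcount=6 -> skip
Kept rows: 32

Answer: 32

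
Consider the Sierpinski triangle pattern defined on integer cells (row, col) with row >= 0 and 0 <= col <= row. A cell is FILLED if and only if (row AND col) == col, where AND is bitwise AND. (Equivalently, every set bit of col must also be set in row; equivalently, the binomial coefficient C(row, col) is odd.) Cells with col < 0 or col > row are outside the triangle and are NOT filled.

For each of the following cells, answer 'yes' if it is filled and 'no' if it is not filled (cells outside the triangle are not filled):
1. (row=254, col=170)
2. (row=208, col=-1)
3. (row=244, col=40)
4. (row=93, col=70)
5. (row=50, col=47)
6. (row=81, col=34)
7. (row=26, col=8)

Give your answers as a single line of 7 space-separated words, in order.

Answer: yes no no no no no yes

Derivation:
(254,170): row=0b11111110, col=0b10101010, row AND col = 0b10101010 = 170; 170 == 170 -> filled
(208,-1): col outside [0, 208] -> not filled
(244,40): row=0b11110100, col=0b101000, row AND col = 0b100000 = 32; 32 != 40 -> empty
(93,70): row=0b1011101, col=0b1000110, row AND col = 0b1000100 = 68; 68 != 70 -> empty
(50,47): row=0b110010, col=0b101111, row AND col = 0b100010 = 34; 34 != 47 -> empty
(81,34): row=0b1010001, col=0b100010, row AND col = 0b0 = 0; 0 != 34 -> empty
(26,8): row=0b11010, col=0b1000, row AND col = 0b1000 = 8; 8 == 8 -> filled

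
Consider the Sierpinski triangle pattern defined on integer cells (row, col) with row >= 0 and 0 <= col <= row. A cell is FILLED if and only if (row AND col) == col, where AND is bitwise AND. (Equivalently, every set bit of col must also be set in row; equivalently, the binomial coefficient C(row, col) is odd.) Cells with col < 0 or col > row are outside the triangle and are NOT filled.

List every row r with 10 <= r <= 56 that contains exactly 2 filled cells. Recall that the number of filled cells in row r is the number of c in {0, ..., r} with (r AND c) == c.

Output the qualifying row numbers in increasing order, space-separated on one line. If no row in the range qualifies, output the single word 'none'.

Row r has 2^popcount(r) filled cells, so we need popcount(r) = log2(2) = 1.
Scan r = 10..56 and keep those with exactly 1 one-bits:
r=10=1010 popcount=2 -> skip
r=11=1011 popcount=3 -> skip
r=12=1100 popcount=2 -> skip
r=13=1101 popcount=3 -> skip
r=14=1110 popcount=3 -> skip
r=15=1111 popcount=4 -> skip
r=16=10000 popcount=1 -> KEEP
r=17=10001 popcount=2 -> skip
r=18=10010 popcount=2 -> skip
r=19=10011 popcount=3 -> skip
r=20=10100 popcount=2 -> skip
r=21=10101 popcount=3 -> skip
r=22=10110 popcount=3 -> skip
r=23=10111 popcount=4 -> skip
r=24=11000 popcount=2 -> skip
r=25=11001 popcount=3 -> skip
r=26=11010 popcount=3 -> skip
r=27=11011 popcount=4 -> skip
r=28=11100 popcount=3 -> skip
r=29=11101 popcount=4 -> skip
r=30=11110 popcount=4 -> skip
r=31=11111 popcount=5 -> skip
r=32=100000 popcount=1 -> KEEP
r=33=100001 popcount=2 -> skip
r=34=100010 popcount=2 -> skip
r=35=100011 popcount=3 -> skip
r=36=100100 popcount=2 -> skip
r=37=100101 popcount=3 -> skip
r=38=100110 popcount=3 -> skip
r=39=100111 popcount=4 -> skip
r=40=101000 popcount=2 -> skip
r=41=101001 popcount=3 -> skip
r=42=101010 popcount=3 -> skip
r=43=101011 popcount=4 -> skip
r=44=101100 popcount=3 -> skip
r=45=101101 popcount=4 -> skip
r=46=101110 popcount=4 -> skip
r=47=101111 popcount=5 -> skip
r=48=110000 popcount=2 -> skip
r=49=110001 popcount=3 -> skip
r=50=110010 popcount=3 -> skip
r=51=110011 popcount=4 -> skip
r=52=110100 popcount=3 -> skip
r=53=110101 popcount=4 -> skip
r=54=110110 popcount=4 -> skip
r=55=110111 popcount=5 -> skip
r=56=111000 popcount=3 -> skip
Kept rows: 16 32

Answer: 16 32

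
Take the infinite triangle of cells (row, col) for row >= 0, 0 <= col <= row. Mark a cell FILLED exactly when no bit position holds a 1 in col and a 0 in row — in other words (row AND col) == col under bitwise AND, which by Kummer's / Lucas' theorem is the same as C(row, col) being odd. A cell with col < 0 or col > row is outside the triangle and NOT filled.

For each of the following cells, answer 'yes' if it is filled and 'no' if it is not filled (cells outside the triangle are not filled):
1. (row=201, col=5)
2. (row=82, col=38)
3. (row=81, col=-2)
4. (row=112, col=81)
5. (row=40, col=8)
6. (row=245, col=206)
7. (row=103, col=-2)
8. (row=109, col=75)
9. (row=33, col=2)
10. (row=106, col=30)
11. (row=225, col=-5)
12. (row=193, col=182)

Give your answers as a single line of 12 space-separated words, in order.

(201,5): row=0b11001001, col=0b101, row AND col = 0b1 = 1; 1 != 5 -> empty
(82,38): row=0b1010010, col=0b100110, row AND col = 0b10 = 2; 2 != 38 -> empty
(81,-2): col outside [0, 81] -> not filled
(112,81): row=0b1110000, col=0b1010001, row AND col = 0b1010000 = 80; 80 != 81 -> empty
(40,8): row=0b101000, col=0b1000, row AND col = 0b1000 = 8; 8 == 8 -> filled
(245,206): row=0b11110101, col=0b11001110, row AND col = 0b11000100 = 196; 196 != 206 -> empty
(103,-2): col outside [0, 103] -> not filled
(109,75): row=0b1101101, col=0b1001011, row AND col = 0b1001001 = 73; 73 != 75 -> empty
(33,2): row=0b100001, col=0b10, row AND col = 0b0 = 0; 0 != 2 -> empty
(106,30): row=0b1101010, col=0b11110, row AND col = 0b1010 = 10; 10 != 30 -> empty
(225,-5): col outside [0, 225] -> not filled
(193,182): row=0b11000001, col=0b10110110, row AND col = 0b10000000 = 128; 128 != 182 -> empty

Answer: no no no no yes no no no no no no no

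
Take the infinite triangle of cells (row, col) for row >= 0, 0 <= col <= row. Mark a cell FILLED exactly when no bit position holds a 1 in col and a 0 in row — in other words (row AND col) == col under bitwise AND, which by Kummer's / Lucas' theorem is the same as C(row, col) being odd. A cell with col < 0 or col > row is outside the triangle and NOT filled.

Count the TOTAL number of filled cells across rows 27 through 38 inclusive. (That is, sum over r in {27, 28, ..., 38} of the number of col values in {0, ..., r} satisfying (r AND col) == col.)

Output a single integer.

r27=11011 pc4: +16 =16
r28=11100 pc3: +8 =24
r29=11101 pc4: +16 =40
r30=11110 pc4: +16 =56
r31=11111 pc5: +32 =88
r32=100000 pc1: +2 =90
r33=100001 pc2: +4 =94
r34=100010 pc2: +4 =98
r35=100011 pc3: +8 =106
r36=100100 pc2: +4 =110
r37=100101 pc3: +8 =118
r38=100110 pc3: +8 =126

Answer: 126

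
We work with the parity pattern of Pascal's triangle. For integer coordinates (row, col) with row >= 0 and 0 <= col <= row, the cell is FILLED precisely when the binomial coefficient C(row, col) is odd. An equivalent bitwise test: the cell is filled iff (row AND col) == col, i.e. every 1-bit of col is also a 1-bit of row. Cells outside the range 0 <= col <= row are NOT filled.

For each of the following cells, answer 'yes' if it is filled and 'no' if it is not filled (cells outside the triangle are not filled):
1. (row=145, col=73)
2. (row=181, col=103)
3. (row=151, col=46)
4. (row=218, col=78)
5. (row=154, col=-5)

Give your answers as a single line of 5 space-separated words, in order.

Answer: no no no no no

Derivation:
(145,73): row=0b10010001, col=0b1001001, row AND col = 0b1 = 1; 1 != 73 -> empty
(181,103): row=0b10110101, col=0b1100111, row AND col = 0b100101 = 37; 37 != 103 -> empty
(151,46): row=0b10010111, col=0b101110, row AND col = 0b110 = 6; 6 != 46 -> empty
(218,78): row=0b11011010, col=0b1001110, row AND col = 0b1001010 = 74; 74 != 78 -> empty
(154,-5): col outside [0, 154] -> not filled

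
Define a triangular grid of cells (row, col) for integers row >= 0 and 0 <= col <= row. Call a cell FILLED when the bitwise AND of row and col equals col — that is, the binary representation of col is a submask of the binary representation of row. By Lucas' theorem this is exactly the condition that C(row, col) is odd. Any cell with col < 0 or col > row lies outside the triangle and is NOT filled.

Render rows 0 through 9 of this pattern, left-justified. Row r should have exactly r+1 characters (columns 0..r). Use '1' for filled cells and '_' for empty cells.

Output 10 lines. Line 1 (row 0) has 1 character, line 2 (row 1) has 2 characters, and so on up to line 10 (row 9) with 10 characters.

Answer: 1
11
1_1
1111
1___1
11__11
1_1_1_1
11111111
1_______1
11______11

Derivation:
r0=0: 1
r1=1: 11
r2=10: 1_1
r3=11: 1111
r4=100: 1___1
r5=101: 11__11
r6=110: 1_1_1_1
r7=111: 11111111
r8=1000: 1_______1
r9=1001: 11______11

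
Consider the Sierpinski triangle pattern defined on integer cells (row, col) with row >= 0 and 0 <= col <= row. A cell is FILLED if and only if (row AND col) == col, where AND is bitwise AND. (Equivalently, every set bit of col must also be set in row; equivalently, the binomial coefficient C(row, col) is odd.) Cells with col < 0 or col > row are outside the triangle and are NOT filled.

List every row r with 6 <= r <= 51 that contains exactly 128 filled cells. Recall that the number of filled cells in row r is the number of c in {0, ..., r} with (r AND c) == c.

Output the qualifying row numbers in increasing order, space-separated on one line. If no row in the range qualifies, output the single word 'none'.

Answer: none

Derivation:
Row r has 2^popcount(r) filled cells, so we need popcount(r) = log2(128) = 7.
Scan r = 6..51 and keep those with exactly 7 one-bits:
r=6=110 popcount=2 -> skip
r=7=111 popcount=3 -> skip
r=8=1000 popcount=1 -> skip
r=9=1001 popcount=2 -> skip
r=10=1010 popcount=2 -> skip
r=11=1011 popcount=3 -> skip
r=12=1100 popcount=2 -> skip
r=13=1101 popcount=3 -> skip
r=14=1110 popcount=3 -> skip
r=15=1111 popcount=4 -> skip
r=16=10000 popcount=1 -> skip
r=17=10001 popcount=2 -> skip
r=18=10010 popcount=2 -> skip
r=19=10011 popcount=3 -> skip
r=20=10100 popcount=2 -> skip
r=21=10101 popcount=3 -> skip
r=22=10110 popcount=3 -> skip
r=23=10111 popcount=4 -> skip
r=24=11000 popcount=2 -> skip
r=25=11001 popcount=3 -> skip
r=26=11010 popcount=3 -> skip
r=27=11011 popcount=4 -> skip
r=28=11100 popcount=3 -> skip
r=29=11101 popcount=4 -> skip
r=30=11110 popcount=4 -> skip
r=31=11111 popcount=5 -> skip
r=32=100000 popcount=1 -> skip
r=33=100001 popcount=2 -> skip
r=34=100010 popcount=2 -> skip
r=35=100011 popcount=3 -> skip
r=36=100100 popcount=2 -> skip
r=37=100101 popcount=3 -> skip
r=38=100110 popcount=3 -> skip
r=39=100111 popcount=4 -> skip
r=40=101000 popcount=2 -> skip
r=41=101001 popcount=3 -> skip
r=42=101010 popcount=3 -> skip
r=43=101011 popcount=4 -> skip
r=44=101100 popcount=3 -> skip
r=45=101101 popcount=4 -> skip
r=46=101110 popcount=4 -> skip
r=47=101111 popcount=5 -> skip
r=48=110000 popcount=2 -> skip
r=49=110001 popcount=3 -> skip
r=50=110010 popcount=3 -> skip
r=51=110011 popcount=4 -> skip
Kept rows: none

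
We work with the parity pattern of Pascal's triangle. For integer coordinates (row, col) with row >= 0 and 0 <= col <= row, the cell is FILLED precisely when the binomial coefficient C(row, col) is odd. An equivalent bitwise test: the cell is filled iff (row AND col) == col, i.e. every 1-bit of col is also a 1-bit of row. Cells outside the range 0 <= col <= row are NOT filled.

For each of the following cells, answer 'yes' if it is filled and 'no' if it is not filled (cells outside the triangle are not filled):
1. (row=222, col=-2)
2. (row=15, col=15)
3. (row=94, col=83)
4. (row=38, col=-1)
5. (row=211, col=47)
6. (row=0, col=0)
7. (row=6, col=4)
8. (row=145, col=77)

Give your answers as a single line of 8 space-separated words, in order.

Answer: no yes no no no yes yes no

Derivation:
(222,-2): col outside [0, 222] -> not filled
(15,15): row=0b1111, col=0b1111, row AND col = 0b1111 = 15; 15 == 15 -> filled
(94,83): row=0b1011110, col=0b1010011, row AND col = 0b1010010 = 82; 82 != 83 -> empty
(38,-1): col outside [0, 38] -> not filled
(211,47): row=0b11010011, col=0b101111, row AND col = 0b11 = 3; 3 != 47 -> empty
(0,0): row=0b0, col=0b0, row AND col = 0b0 = 0; 0 == 0 -> filled
(6,4): row=0b110, col=0b100, row AND col = 0b100 = 4; 4 == 4 -> filled
(145,77): row=0b10010001, col=0b1001101, row AND col = 0b1 = 1; 1 != 77 -> empty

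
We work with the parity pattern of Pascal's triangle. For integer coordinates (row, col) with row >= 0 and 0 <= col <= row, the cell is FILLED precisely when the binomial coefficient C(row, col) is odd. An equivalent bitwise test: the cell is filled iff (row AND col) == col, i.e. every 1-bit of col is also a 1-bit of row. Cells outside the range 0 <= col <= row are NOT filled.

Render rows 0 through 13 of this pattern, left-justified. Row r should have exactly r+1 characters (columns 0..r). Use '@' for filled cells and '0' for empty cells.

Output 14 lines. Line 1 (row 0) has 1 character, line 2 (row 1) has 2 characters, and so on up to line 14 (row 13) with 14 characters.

r0=0: @
r1=1: @@
r2=10: @0@
r3=11: @@@@
r4=100: @000@
r5=101: @@00@@
r6=110: @0@0@0@
r7=111: @@@@@@@@
r8=1000: @0000000@
r9=1001: @@000000@@
r10=1010: @0@00000@0@
r11=1011: @@@@0000@@@@
r12=1100: @000@000@000@
r13=1101: @@00@@00@@00@@

Answer: @
@@
@0@
@@@@
@000@
@@00@@
@0@0@0@
@@@@@@@@
@0000000@
@@000000@@
@0@00000@0@
@@@@0000@@@@
@000@000@000@
@@00@@00@@00@@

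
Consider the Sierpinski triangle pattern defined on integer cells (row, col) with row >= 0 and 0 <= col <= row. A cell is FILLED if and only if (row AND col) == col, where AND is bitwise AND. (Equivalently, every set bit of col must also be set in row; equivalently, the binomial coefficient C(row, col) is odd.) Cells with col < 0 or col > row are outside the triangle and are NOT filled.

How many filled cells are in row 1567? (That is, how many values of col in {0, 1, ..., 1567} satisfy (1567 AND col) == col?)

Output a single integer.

1567 in binary = 11000011111
popcount(1567) = number of 1-bits in 11000011111 = 7
A col c satisfies (1567 AND c) == c iff every set bit of c is also set in 1567; each of the 7 set bits of 1567 can independently be on or off in c.
count = 2^7 = 128

Answer: 128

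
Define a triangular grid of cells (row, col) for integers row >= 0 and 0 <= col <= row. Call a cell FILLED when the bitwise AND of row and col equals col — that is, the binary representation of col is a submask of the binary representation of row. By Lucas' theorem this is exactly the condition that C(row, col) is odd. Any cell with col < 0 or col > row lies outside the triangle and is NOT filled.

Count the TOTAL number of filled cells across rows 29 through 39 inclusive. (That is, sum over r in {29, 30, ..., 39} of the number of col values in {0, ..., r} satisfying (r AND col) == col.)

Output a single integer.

r29=11101 pc4: +16 =16
r30=11110 pc4: +16 =32
r31=11111 pc5: +32 =64
r32=100000 pc1: +2 =66
r33=100001 pc2: +4 =70
r34=100010 pc2: +4 =74
r35=100011 pc3: +8 =82
r36=100100 pc2: +4 =86
r37=100101 pc3: +8 =94
r38=100110 pc3: +8 =102
r39=100111 pc4: +16 =118

Answer: 118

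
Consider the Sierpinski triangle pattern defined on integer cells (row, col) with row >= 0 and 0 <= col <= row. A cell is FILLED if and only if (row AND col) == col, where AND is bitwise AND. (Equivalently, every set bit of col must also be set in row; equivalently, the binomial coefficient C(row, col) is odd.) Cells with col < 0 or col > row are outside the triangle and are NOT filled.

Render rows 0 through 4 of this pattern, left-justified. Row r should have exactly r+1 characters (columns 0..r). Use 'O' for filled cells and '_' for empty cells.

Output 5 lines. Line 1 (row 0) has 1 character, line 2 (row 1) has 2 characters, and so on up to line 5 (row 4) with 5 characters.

r0=0: O
r1=1: OO
r2=10: O_O
r3=11: OOOO
r4=100: O___O

Answer: O
OO
O_O
OOOO
O___O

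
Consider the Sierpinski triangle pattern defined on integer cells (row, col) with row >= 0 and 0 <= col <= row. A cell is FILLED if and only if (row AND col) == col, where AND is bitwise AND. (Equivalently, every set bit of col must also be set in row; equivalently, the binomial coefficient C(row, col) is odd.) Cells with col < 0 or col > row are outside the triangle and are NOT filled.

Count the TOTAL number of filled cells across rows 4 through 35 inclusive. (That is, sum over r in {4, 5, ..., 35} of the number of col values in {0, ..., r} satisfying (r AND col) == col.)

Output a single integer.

r4=100 pc1: +2 =2
r5=101 pc2: +4 =6
r6=110 pc2: +4 =10
r7=111 pc3: +8 =18
r8=1000 pc1: +2 =20
r9=1001 pc2: +4 =24
r10=1010 pc2: +4 =28
r11=1011 pc3: +8 =36
r12=1100 pc2: +4 =40
r13=1101 pc3: +8 =48
r14=1110 pc3: +8 =56
r15=1111 pc4: +16 =72
r16=10000 pc1: +2 =74
r17=10001 pc2: +4 =78
r18=10010 pc2: +4 =82
r19=10011 pc3: +8 =90
r20=10100 pc2: +4 =94
r21=10101 pc3: +8 =102
r22=10110 pc3: +8 =110
r23=10111 pc4: +16 =126
r24=11000 pc2: +4 =130
r25=11001 pc3: +8 =138
r26=11010 pc3: +8 =146
r27=11011 pc4: +16 =162
r28=11100 pc3: +8 =170
r29=11101 pc4: +16 =186
r30=11110 pc4: +16 =202
r31=11111 pc5: +32 =234
r32=100000 pc1: +2 =236
r33=100001 pc2: +4 =240
r34=100010 pc2: +4 =244
r35=100011 pc3: +8 =252

Answer: 252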